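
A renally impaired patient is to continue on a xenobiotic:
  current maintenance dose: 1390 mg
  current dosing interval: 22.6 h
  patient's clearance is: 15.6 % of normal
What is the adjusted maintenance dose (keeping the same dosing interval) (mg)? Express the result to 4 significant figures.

To keep the same average steady-state level, dosing rate must scale with clearance.
CL ratio = 15.6 / 100 = 0.1560
New dose (same interval) = 1390 × 0.1560 = 216.8 mg

216.8 mg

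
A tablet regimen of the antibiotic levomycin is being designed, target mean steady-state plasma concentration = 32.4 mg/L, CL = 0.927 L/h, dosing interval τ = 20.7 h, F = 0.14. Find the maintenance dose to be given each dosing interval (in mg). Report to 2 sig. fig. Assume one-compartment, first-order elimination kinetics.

4400 mg

At steady state, F × (Dose/τ) = Css × CL.
Dose = Css × CL × τ / F = 32.4 × 0.9270 × 20.7 / 0.14 = 4441 mg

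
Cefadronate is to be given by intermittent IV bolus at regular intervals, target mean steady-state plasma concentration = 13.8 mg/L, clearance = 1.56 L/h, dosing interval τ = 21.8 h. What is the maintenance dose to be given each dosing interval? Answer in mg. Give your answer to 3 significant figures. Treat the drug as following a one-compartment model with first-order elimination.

469 mg

At steady state, Dose/τ = Css × CL.
Dose = Css × CL × τ = 13.8 × 1.560 × 21.8 = 469.3 mg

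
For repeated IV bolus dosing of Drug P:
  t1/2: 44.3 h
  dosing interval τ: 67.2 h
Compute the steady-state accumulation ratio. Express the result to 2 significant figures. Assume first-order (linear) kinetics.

1.5

k = ln2 / t½ = 0.693147 / 44.3 = 0.01565 h⁻¹
e^(−kτ) = e^(−0.01565 × 67.2) = 0.3494
Accumulation ratio R = 1 / (1 − e^(−kτ)) = 1 / (1 − 0.3494) = 1.537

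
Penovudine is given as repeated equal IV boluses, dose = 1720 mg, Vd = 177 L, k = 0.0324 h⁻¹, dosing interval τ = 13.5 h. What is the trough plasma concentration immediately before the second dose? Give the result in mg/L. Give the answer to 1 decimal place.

C₀ per dose = Dose / Vd = 1720 / 177 = 9.718 mg/L
Fraction remaining after one interval: r = e^(−kτ) = e^(−0.03240 × 13.5) = 0.6457
Before dose 2, 1 dose has been given (aged 1τ).
C_trough = C₀ × r = 9.718 × 0.6457 = 6.275 mg/L

6.3 mg/L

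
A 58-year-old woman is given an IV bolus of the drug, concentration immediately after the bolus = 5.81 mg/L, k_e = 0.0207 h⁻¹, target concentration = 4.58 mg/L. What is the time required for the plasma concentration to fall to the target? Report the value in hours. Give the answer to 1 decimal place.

11.5 h

t = ln(C₀ / C) / k = ln(5.810 / 4.58) / 0.02070
  = ln(1.269) / 0.02070 = 0.2382 / 0.02070 = 11.51 h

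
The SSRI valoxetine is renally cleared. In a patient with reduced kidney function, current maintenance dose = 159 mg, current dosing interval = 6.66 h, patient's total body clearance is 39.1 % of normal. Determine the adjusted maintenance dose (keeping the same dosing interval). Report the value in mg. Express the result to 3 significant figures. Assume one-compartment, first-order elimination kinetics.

To keep the same average steady-state level, dosing rate must scale with clearance.
CL ratio = 39.1 / 100 = 0.3910
New dose (same interval) = 159 × 0.3910 = 62.17 mg

62.2 mg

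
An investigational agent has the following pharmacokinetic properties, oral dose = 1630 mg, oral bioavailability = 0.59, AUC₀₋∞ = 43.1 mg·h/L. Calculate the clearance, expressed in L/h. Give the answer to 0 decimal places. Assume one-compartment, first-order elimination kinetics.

CL = F·Dose / AUC = 0.59 × 1630 / 43.1 = 22.31 L/h

22 L/h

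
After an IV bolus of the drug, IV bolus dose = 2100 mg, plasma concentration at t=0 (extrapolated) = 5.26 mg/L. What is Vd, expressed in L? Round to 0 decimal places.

Vd = Dose / C₀ = 2100 / 5.26 = 399.2 L

399 L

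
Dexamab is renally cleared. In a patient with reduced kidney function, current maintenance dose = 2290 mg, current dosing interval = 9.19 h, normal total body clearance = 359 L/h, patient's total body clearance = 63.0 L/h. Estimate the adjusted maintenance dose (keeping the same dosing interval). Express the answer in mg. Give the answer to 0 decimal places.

To keep the same average steady-state level, dosing rate must scale with clearance.
CL ratio = 63.0 / 359 = 0.1755
New dose (same interval) = 2290 × 0.1755 = 401.9 mg

402 mg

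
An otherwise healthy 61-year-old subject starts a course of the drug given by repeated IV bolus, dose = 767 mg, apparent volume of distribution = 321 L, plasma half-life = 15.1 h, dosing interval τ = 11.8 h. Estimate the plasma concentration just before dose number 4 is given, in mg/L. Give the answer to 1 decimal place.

C₀ per dose = Dose / Vd = 767 / 321 = 2.389 mg/L
k = ln2 / t½ = 0.693147 / 15.1 = 0.04590 h⁻¹
Fraction remaining after one interval: r = e^(−kτ) = e^(−0.04590 × 11.8) = 0.5818
Before dose 4, 3 doses have been given (aged 1τ, 2τ, 3τ).
C_trough = C₀ × (r + r² + … + r^3) = C₀ × r(1−r^3)/(1−r)
        = 2.389 × 0.5818 × (1 − 0.1969) / (1 − 0.5818) = 2.669 mg/L

2.7 mg/L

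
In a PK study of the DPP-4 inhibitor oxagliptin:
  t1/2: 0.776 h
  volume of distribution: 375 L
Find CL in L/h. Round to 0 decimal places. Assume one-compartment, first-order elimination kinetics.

k = ln2 / t½ = 0.693147 / 0.776 = 0.8932 h⁻¹
CL = k × Vd = 0.8932 × 375 = 335.0 L/h

335 L/h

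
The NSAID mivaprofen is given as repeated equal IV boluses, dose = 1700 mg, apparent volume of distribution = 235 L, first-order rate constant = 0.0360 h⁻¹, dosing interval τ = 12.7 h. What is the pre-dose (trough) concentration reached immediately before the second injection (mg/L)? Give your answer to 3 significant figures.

C₀ per dose = Dose / Vd = 1700 / 235 = 7.234 mg/L
Fraction remaining after one interval: r = e^(−kτ) = e^(−0.03600 × 12.7) = 0.6331
Before dose 2, 1 dose has been given (aged 1τ).
C_trough = C₀ × r = 7.234 × 0.6331 = 4.580 mg/L

4.58 mg/L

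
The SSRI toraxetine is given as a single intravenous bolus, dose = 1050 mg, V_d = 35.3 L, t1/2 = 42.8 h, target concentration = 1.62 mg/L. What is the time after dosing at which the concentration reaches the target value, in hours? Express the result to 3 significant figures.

C₀ = Dose / Vd = 1050 / 35.3 = 29.75 mg/L
k = ln2 / t½ = 0.693147 / 42.8 = 0.01620 h⁻¹
t = ln(C₀ / C) / k = ln(29.75 / 1.62) / 0.01620
  = ln(18.36) / 0.01620 = 2.910 / 0.01620 = 179.6 h

180 h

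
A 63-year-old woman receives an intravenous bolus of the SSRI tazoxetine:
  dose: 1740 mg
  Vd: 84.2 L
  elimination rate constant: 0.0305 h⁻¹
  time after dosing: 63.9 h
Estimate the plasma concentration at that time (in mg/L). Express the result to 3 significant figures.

C₀ = Dose / Vd = 1740 / 84.2 = 20.67 mg/L
C = C₀ · e^(−k·t) = 20.67 × e^(−0.03050 × 63.9)
  = 20.67 × 0.1424 = 2.943 mg/L

2.94 mg/L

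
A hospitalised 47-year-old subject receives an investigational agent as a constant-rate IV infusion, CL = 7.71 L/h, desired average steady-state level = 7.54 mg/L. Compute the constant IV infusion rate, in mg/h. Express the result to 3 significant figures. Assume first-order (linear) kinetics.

At steady state, infusion rate R₀ = Css × CL = 7.54 × 7.710 = 58.13 mg/h

58.1 mg/h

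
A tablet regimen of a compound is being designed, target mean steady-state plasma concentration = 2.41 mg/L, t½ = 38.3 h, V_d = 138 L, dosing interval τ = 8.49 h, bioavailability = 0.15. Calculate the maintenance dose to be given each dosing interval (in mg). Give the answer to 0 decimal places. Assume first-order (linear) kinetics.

341 mg

k = ln2 / t½ = 0.693147 / 38.3 = 0.01810 h⁻¹
CL = k × Vd = 0.01810 × 138 = 2.498 L/h
At steady state, F × (Dose/τ) = Css × CL.
Dose = Css × CL × τ / F = 2.41 × 2.498 × 8.49 / 0.15 = 340.7 mg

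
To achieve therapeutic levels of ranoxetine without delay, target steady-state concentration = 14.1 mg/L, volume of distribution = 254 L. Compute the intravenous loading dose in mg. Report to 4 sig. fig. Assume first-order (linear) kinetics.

LD = Css × Vd = 14.1 × 254 = 3581 mg

3581 mg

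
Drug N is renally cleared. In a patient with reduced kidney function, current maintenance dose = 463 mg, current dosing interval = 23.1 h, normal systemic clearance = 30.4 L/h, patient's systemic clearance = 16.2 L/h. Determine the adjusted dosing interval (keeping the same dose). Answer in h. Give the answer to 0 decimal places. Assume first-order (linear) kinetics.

43 h

To keep the same average steady-state level, dosing rate must scale with clearance.
CL ratio = 16.2 / 30.4 = 0.5329
New interval (same dose) = 23.1 / 0.5329 = 43.35 h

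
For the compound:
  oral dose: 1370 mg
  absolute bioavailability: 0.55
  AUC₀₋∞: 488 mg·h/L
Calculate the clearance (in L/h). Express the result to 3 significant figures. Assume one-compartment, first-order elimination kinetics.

CL = F·Dose / AUC = 0.55 × 1370 / 488 = 1.544 L/h

1.54 L/h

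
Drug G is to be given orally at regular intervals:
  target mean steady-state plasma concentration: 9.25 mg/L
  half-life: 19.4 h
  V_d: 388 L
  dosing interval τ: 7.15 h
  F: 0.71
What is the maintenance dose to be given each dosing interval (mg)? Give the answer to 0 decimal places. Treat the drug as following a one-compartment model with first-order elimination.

k = ln2 / t½ = 0.693147 / 19.4 = 0.03573 h⁻¹
CL = k × Vd = 0.03573 × 388 = 13.86 L/h
At steady state, F × (Dose/τ) = Css × CL.
Dose = Css × CL × τ / F = 9.25 × 13.86 × 7.15 / 0.71 = 1291 mg

1291 mg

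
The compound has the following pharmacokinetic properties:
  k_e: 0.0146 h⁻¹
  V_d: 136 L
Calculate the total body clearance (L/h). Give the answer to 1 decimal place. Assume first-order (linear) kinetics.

2.0 L/h

CL = k × Vd = 0.0146 × 136 = 1.986 L/h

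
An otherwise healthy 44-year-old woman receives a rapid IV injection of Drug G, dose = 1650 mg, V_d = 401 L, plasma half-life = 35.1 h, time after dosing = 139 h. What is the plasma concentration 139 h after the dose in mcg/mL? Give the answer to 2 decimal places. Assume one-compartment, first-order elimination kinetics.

0.26 mcg/mL

C₀ = Dose / Vd = 1650 / 401 = 4.115 mg/L
k = ln2 / t½ = 0.693147 / 35.1 = 0.01975 h⁻¹
C = C₀ · e^(−k·t) = 4.115 × e^(−0.01975 × 139)
  = 4.115 × 0.06423 = 0.2643 mg/L
(0.2643 mg/L = 0.2643 mcg/mL)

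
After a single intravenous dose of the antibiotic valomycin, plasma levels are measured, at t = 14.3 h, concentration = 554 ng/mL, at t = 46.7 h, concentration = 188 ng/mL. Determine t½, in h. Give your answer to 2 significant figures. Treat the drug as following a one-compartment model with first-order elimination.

k = ln(C₁/C₂) / (t₂ − t₁) = ln(554/188) / (46.7 − 14.3)
  = 1.081 / 32.40 = 0.03336 h⁻¹
t½ = ln2 / k = 0.693147 / 0.03336 = 20.78 h

21 h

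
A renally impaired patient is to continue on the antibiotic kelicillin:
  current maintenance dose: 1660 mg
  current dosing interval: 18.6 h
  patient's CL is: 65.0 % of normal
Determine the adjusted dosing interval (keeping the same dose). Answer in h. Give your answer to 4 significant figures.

28.62 h

To keep the same average steady-state level, dosing rate must scale with clearance.
CL ratio = 65.0 / 100 = 0.6500
New interval (same dose) = 18.6 / 0.6500 = 28.62 h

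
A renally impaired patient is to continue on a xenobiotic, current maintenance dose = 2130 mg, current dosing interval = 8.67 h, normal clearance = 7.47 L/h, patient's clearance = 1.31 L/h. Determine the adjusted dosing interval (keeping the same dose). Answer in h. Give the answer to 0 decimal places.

To keep the same average steady-state level, dosing rate must scale with clearance.
CL ratio = 1.31 / 7.47 = 0.1754
New interval (same dose) = 8.67 / 0.1754 = 49.43 h

49 h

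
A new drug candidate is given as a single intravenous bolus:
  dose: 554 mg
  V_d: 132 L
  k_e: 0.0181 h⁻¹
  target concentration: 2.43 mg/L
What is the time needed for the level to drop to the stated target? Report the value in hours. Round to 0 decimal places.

C₀ = Dose / Vd = 554.0 / 132 = 4.197 mg/L
t = ln(C₀ / C) / k = ln(4.197 / 2.43) / 0.01810
  = ln(1.727) / 0.01810 = 0.5464 / 0.01810 = 30.19 h

30 h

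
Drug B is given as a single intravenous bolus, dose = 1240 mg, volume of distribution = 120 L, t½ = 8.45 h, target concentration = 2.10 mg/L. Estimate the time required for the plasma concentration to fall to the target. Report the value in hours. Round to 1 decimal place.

19.4 h

C₀ = Dose / Vd = 1240 / 120 = 10.33 mg/L
k = ln2 / t½ = 0.693147 / 8.45 = 0.08203 h⁻¹
t = ln(C₀ / C) / k = ln(10.33 / 2.10) / 0.08203
  = ln(4.919) / 0.08203 = 1.593 / 0.08203 = 19.42 h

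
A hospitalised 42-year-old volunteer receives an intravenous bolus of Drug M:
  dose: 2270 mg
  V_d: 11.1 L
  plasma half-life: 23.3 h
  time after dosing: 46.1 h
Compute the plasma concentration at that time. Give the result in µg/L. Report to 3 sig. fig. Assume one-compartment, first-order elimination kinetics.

C₀ = Dose / Vd = 2270 / 11.1 = 204.5 mg/L
k = ln2 / t½ = 0.693147 / 23.3 = 0.02975 h⁻¹
C = C₀ · e^(−k·t) = 204.5 × e^(−0.02975 × 46.1)
  = 204.5 × 0.2537 = 51.88 mg/L
Convert: 51.88 mg/L × 1000 = 51880 µg/L

51900 µg/L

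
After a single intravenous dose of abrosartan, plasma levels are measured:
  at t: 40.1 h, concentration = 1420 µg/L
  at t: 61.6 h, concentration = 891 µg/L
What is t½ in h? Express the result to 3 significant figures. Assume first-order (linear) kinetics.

32.0 h

k = ln(C₁/C₂) / (t₂ − t₁) = ln(1420/891) / (61.6 − 40.1)
  = 0.4661 / 21.50 = 0.02168 h⁻¹
t½ = ln2 / k = 0.693147 / 0.02168 = 31.97 h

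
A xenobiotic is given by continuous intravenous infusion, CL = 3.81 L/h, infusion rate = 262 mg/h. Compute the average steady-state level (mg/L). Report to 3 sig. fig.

68.8 mg/L

At steady state Css = R₀ / CL = 262 / 3.810 = 68.77 mg/L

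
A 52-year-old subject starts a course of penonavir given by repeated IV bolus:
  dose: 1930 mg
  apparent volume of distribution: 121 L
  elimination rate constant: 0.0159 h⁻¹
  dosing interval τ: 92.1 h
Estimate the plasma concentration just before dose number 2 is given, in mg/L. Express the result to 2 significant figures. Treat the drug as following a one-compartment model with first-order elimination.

3.7 mg/L

C₀ per dose = Dose / Vd = 1930 / 121 = 15.95 mg/L
Fraction remaining after one interval: r = e^(−kτ) = e^(−0.01590 × 92.1) = 0.2312
Before dose 2, 1 dose has been given (aged 1τ).
C_trough = C₀ × r = 15.95 × 0.2312 = 3.688 mg/L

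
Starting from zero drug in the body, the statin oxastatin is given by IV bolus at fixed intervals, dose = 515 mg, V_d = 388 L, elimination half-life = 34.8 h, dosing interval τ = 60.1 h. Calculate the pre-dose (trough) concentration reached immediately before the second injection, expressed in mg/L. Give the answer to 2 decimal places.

0.40 mg/L

C₀ per dose = Dose / Vd = 515 / 388 = 1.327 mg/L
k = ln2 / t½ = 0.693147 / 34.8 = 0.01992 h⁻¹
Fraction remaining after one interval: r = e^(−kτ) = e^(−0.01992 × 60.1) = 0.3020
Before dose 2, 1 dose has been given (aged 1τ).
C_trough = C₀ × r = 1.327 × 0.3020 = 0.4008 mg/L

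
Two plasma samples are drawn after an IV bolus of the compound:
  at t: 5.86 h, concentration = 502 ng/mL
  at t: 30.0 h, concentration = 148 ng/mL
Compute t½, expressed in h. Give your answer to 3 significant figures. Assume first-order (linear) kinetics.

13.7 h

k = ln(C₁/C₂) / (t₂ − t₁) = ln(502/148) / (30.0 − 5.86)
  = 1.221 / 24.14 = 0.05058 h⁻¹
t½ = ln2 / k = 0.693147 / 0.05058 = 13.70 h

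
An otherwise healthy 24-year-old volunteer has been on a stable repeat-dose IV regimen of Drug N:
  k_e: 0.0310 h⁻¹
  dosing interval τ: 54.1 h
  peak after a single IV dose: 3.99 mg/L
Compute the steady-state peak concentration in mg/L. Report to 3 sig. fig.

4.91 mg/L

e^(−kτ) = e^(−0.03100 × 54.1) = 0.1869
Accumulation ratio R = 1 / (1 − e^(−kτ)) = 1 / (1 − 0.1869) = 1.230
Steady-state peak = C₀ × R = 3.99 × 1.230 = 4.908 mg/L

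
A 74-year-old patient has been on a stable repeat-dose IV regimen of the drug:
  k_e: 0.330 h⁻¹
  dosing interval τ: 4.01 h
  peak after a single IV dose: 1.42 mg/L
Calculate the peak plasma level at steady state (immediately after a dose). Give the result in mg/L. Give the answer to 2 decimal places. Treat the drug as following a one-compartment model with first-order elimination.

e^(−kτ) = e^(−0.3300 × 4.01) = 0.2663
Accumulation ratio R = 1 / (1 − e^(−kτ)) = 1 / (1 − 0.2663) = 1.363
Steady-state peak = C₀ × R = 1.42 × 1.363 = 1.935 mg/L

1.94 mg/L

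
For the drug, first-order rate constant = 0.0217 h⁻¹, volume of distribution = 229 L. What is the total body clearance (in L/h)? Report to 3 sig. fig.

4.97 L/h

CL = k × Vd = 0.0217 × 229 = 4.969 L/h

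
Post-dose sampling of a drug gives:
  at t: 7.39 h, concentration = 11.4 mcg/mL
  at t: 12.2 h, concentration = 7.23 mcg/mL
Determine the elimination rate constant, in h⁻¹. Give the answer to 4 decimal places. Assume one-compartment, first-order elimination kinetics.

k = ln(C₁/C₂) / (t₂ − t₁) = ln(11.4/7.23) / (12.2 − 7.39)
  = 0.4554 / 4.810 = 0.09468 h⁻¹

0.0947 h⁻¹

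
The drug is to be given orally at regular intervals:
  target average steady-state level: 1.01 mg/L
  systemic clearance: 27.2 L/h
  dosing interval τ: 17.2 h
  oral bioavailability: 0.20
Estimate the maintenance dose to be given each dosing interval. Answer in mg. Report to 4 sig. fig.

2363 mg

At steady state, F × (Dose/τ) = Css × CL.
Dose = Css × CL × τ / F = 1.01 × 27.20 × 17.2 / 0.20 = 2363 mg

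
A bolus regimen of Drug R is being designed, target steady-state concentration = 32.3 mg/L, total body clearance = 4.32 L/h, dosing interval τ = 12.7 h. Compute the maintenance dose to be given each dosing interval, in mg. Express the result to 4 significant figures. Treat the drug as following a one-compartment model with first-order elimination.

At steady state, Dose/τ = Css × CL.
Dose = Css × CL × τ = 32.3 × 4.320 × 12.7 = 1772 mg

1772 mg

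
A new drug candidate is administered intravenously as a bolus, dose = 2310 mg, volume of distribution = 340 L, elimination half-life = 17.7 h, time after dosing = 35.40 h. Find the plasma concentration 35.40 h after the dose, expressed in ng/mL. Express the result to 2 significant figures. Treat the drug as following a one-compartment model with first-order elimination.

1700 ng/mL

C₀ = Dose / Vd = 2310 / 340 = 6.794 mg/L
k = ln2 / t½ = 0.693147 / 17.7 = 0.03916 h⁻¹
t / t½ = 35.40 / 17.7 = 2 half-lives
C = C₀ × (1/2)^2 = 6.794 × 0.2500 = 1.699 mg/L
Convert: 1.699 mg/L × 1000 = 1699 ng/mL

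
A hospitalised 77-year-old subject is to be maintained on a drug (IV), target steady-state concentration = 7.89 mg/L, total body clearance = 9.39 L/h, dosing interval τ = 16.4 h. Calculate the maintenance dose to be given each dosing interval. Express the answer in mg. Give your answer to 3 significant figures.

1220 mg

At steady state, Dose/τ = Css × CL.
Dose = Css × CL × τ = 7.89 × 9.390 × 16.4 = 1215 mg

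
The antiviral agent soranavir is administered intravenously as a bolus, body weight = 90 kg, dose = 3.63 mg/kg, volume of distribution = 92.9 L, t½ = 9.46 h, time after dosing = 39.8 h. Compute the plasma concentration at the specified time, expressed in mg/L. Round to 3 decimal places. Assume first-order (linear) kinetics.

Total dose = 3.63 × 90 = 326.7 mg
C₀ = Dose / Vd = 326.7 / 92.9 = 3.517 mg/L
k = ln2 / t½ = 0.693147 / 9.46 = 0.07327 h⁻¹
C = C₀ · e^(−k·t) = 3.517 × e^(−0.07327 × 39.8)
  = 3.517 × 0.05414 = 0.1904 mg/L

0.190 mg/L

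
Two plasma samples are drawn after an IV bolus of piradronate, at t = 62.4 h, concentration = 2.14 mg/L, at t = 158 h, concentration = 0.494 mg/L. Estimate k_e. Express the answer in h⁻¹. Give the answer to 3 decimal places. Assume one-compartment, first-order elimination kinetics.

0.015 h⁻¹

k = ln(C₁/C₂) / (t₂ − t₁) = ln(2.14/0.494) / (158 − 62.4)
  = 1.466 / 95.60 = 0.01533 h⁻¹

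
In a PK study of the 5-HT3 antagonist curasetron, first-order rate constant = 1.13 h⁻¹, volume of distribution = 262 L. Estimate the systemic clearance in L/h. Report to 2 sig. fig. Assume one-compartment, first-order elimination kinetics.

CL = k × Vd = 1.13 × 262 = 296.1 L/h

300 L/h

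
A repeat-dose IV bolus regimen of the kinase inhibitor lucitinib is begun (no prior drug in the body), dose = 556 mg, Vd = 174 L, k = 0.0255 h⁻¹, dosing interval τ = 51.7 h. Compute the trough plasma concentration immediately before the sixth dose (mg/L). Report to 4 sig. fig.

1.166 mg/L

C₀ per dose = Dose / Vd = 556 / 174 = 3.195 mg/L
Fraction remaining after one interval: r = e^(−kτ) = e^(−0.02550 × 51.7) = 0.2676
Before dose 6, 5 doses have been given (aged 1τ, 2τ, 3τ, 4τ, 5τ).
C_trough = C₀ × (r + r² + … + r^5) = C₀ × r(1−r^5)/(1−r)
        = 3.195 × 0.2676 × (1 − 0.001372) / (1 − 0.2676) = 1.166 mg/L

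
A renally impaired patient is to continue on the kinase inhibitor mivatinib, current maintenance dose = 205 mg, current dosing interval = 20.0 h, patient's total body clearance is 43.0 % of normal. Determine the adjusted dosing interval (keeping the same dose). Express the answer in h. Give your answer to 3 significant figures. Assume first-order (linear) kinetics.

46.5 h

To keep the same average steady-state level, dosing rate must scale with clearance.
CL ratio = 43.0 / 100 = 0.4300
New interval (same dose) = 20.0 / 0.4300 = 46.51 h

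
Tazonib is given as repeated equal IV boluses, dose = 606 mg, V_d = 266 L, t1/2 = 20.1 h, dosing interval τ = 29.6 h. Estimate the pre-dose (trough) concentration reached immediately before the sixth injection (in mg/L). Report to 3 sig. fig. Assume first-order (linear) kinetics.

C₀ per dose = Dose / Vd = 606 / 266 = 2.278 mg/L
k = ln2 / t½ = 0.693147 / 20.1 = 0.03448 h⁻¹
Fraction remaining after one interval: r = e^(−kτ) = e^(−0.03448 × 29.6) = 0.3604
Before dose 6, 5 doses have been given (aged 1τ, 2τ, 3τ, 4τ, 5τ).
C_trough = C₀ × (r + r² + … + r^5) = C₀ × r(1−r^5)/(1−r)
        = 2.278 × 0.3604 × (1 − 0.006080) / (1 − 0.3604) = 1.276 mg/L

1.28 mg/L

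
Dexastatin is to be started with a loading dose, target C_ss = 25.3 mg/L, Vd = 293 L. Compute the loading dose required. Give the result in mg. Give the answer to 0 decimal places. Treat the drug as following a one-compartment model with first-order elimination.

7413 mg

LD = Css × Vd = 25.3 × 293 = 7413 mg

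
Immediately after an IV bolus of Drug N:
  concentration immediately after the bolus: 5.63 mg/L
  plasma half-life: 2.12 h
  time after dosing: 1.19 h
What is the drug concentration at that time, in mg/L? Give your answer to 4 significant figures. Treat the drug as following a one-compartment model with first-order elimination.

3.815 mg/L

k = ln2 / t½ = 0.693147 / 2.12 = 0.3270 h⁻¹
C = C₀ · e^(−k·t) = 5.630 × e^(−0.3270 × 1.19)
  = 5.630 × 0.6776 = 3.815 mg/L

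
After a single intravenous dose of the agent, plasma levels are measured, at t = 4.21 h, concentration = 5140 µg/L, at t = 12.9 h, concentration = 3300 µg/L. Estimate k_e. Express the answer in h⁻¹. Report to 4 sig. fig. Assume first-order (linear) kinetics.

k = ln(C₁/C₂) / (t₂ − t₁) = ln(5140/3300) / (12.9 − 4.21)
  = 0.4431 / 8.690 = 0.05099 h⁻¹

0.05099 h⁻¹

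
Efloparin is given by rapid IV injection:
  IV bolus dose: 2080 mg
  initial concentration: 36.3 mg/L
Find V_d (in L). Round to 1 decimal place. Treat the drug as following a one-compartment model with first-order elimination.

57.3 L

Vd = Dose / C₀ = 2080 / 36.3 = 57.30 L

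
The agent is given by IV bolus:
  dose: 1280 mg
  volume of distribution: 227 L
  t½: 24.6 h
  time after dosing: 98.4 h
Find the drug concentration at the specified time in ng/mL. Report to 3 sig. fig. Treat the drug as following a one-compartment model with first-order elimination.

C₀ = Dose / Vd = 1280 / 227 = 5.639 mg/L
k = ln2 / t½ = 0.693147 / 24.6 = 0.02818 h⁻¹
C = C₀ · e^(−k·t) = 5.639 × e^(−0.02818 × 98.4)
  = 5.639 × 0.06248 = 0.3523 mg/L
Convert: 0.3523 mg/L × 1000 = 352.3 ng/mL

352 ng/mL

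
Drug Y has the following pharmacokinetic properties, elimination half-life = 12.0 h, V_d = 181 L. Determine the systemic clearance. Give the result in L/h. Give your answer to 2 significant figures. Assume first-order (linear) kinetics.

k = ln2 / t½ = 0.693147 / 12.0 = 0.05776 h⁻¹
CL = k × Vd = 0.05776 × 181 = 10.45 L/h

10 L/h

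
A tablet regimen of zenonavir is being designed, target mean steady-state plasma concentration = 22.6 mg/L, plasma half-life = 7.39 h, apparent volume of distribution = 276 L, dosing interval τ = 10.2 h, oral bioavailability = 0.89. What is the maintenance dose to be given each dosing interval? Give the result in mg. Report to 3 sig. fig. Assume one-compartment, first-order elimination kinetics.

6710 mg

k = ln2 / t½ = 0.693147 / 7.39 = 0.09380 h⁻¹
CL = k × Vd = 0.09380 × 276 = 25.89 L/h
At steady state, F × (Dose/τ) = Css × CL.
Dose = Css × CL × τ / F = 22.6 × 25.89 × 10.2 / 0.89 = 6706 mg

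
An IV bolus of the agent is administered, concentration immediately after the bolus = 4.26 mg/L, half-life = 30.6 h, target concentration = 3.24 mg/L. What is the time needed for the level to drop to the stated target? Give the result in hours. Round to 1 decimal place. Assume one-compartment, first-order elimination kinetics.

12.1 h

k = ln2 / t½ = 0.693147 / 30.6 = 0.02265 h⁻¹
t = ln(C₀ / C) / k = ln(4.260 / 3.24) / 0.02265
  = ln(1.315) / 0.02265 = 0.2738 / 0.02265 = 12.09 h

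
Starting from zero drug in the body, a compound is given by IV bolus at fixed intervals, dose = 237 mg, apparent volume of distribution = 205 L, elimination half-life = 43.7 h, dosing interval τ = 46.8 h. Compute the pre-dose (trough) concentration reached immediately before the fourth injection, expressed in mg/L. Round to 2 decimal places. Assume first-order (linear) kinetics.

C₀ per dose = Dose / Vd = 237 / 205 = 1.156 mg/L
k = ln2 / t½ = 0.693147 / 43.7 = 0.01586 h⁻¹
Fraction remaining after one interval: r = e^(−kτ) = e^(−0.01586 × 46.8) = 0.4760
Before dose 4, 3 doses have been given (aged 1τ, 2τ, 3τ).
C_trough = C₀ × (r + r² + … + r^3) = C₀ × r(1−r^3)/(1−r)
        = 1.156 × 0.4760 × (1 − 0.1079) / (1 − 0.4760) = 0.9368 mg/L

0.94 mg/L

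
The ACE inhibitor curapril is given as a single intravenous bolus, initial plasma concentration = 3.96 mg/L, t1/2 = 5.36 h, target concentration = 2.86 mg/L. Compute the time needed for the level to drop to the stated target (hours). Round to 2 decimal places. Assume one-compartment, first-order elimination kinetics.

k = ln2 / t½ = 0.693147 / 5.36 = 0.1293 h⁻¹
t = ln(C₀ / C) / k = ln(3.960 / 2.86) / 0.1293
  = ln(1.385) / 0.1293 = 0.3257 / 0.1293 = 2.519 h

2.52 h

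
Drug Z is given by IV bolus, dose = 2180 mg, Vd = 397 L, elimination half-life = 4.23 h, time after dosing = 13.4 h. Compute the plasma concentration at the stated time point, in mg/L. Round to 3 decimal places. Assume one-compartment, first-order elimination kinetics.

0.611 mg/L

C₀ = Dose / Vd = 2180 / 397 = 5.491 mg/L
k = ln2 / t½ = 0.693147 / 4.23 = 0.1639 h⁻¹
C = C₀ · e^(−k·t) = 5.491 × e^(−0.1639 × 13.4)
  = 5.491 × 0.1112 = 0.6106 mg/L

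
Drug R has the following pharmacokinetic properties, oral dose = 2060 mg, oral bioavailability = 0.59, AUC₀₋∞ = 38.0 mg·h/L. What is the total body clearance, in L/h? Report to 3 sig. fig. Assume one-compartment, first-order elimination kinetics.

CL = F·Dose / AUC = 0.59 × 2060 / 38.0 = 31.98 L/h

32.0 L/h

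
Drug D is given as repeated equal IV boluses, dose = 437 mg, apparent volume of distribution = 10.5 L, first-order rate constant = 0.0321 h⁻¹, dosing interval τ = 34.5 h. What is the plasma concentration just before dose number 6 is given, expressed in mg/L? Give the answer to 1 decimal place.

C₀ per dose = Dose / Vd = 437 / 10.5 = 41.62 mg/L
Fraction remaining after one interval: r = e^(−kτ) = e^(−0.03210 × 34.5) = 0.3304
Before dose 6, 5 doses have been given (aged 1τ, 2τ, 3τ, 4τ, 5τ).
C_trough = C₀ × (r + r² + … + r^5) = C₀ × r(1−r^5)/(1−r)
        = 41.62 × 0.3304 × (1 − 0.003937) / (1 − 0.3304) = 20.46 mg/L

20.5 mg/L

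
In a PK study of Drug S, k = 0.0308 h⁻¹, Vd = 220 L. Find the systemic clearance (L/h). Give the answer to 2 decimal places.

CL = k × Vd = 0.0308 × 220 = 6.776 L/h

6.78 L/h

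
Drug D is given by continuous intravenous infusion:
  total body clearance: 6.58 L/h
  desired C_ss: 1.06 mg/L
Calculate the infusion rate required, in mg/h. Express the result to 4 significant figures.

6.975 mg/h

At steady state, infusion rate R₀ = Css × CL = 1.06 × 6.580 = 6.975 mg/h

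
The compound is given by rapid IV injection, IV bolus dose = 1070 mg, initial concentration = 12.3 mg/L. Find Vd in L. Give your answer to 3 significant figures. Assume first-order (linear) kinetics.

Vd = Dose / C₀ = 1070 / 12.3 = 86.99 L

87.0 L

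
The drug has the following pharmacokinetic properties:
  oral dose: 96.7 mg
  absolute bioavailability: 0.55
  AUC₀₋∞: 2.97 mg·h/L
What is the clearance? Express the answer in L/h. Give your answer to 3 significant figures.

CL = F·Dose / AUC = 0.55 × 96.7 / 2.97 = 17.91 L/h

17.9 L/h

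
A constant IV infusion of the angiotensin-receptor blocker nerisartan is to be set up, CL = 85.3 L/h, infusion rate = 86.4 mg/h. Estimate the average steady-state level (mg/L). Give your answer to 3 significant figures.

1.01 mg/L

At steady state Css = R₀ / CL = 86.4 / 85.30 = 1.013 mg/L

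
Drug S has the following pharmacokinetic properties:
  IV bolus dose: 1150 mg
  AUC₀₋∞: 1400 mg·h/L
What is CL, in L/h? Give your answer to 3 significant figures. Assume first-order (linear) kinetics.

CL = Dose / AUC = 1150 / 1400 = 0.8214 L/h

0.821 L/h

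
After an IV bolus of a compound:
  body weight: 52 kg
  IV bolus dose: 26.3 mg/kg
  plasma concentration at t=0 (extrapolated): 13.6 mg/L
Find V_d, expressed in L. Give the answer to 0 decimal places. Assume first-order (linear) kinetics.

Dose = 26.3 × 52 = 1368 mg
Vd = Dose / C₀ = 1368 / 13.6 = 100.6 L

101 L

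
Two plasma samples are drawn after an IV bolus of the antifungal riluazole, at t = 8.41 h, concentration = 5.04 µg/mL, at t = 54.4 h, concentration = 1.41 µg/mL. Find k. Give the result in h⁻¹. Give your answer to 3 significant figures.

k = ln(C₁/C₂) / (t₂ − t₁) = ln(5.04/1.41) / (54.4 − 8.41)
  = 1.274 / 45.99 = 0.02770 h⁻¹

0.0277 h⁻¹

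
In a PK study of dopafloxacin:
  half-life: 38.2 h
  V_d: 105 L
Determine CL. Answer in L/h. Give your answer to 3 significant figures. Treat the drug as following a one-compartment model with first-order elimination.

k = ln2 / t½ = 0.693147 / 38.2 = 0.01815 h⁻¹
CL = k × Vd = 0.01815 × 105 = 1.906 L/h

1.91 L/h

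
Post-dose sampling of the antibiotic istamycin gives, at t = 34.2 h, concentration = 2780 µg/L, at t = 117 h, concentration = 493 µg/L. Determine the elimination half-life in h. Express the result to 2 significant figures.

k = ln(C₁/C₂) / (t₂ − t₁) = ln(2780/493) / (117 − 34.2)
  = 1.730 / 82.80 = 0.02089 h⁻¹
t½ = ln2 / k = 0.693147 / 0.02089 = 33.18 h

33 h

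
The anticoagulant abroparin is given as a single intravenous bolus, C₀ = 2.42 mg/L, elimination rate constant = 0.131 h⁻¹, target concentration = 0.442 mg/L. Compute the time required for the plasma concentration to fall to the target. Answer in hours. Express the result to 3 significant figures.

t = ln(C₀ / C) / k = ln(2.420 / 0.442) / 0.1310
  = ln(5.475) / 0.1310 = 1.700 / 0.1310 = 12.98 h

13.0 h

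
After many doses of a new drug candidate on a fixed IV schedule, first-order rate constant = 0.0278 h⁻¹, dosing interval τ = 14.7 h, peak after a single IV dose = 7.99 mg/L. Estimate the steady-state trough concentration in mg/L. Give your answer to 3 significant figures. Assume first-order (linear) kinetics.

15.8 mg/L

e^(−kτ) = e^(−0.02780 × 14.7) = 0.6645
Accumulation ratio R = 1 / (1 − e^(−kτ)) = 1 / (1 − 0.6645) = 2.981
Steady-state trough = C₀ × R × e^(−kτ) = 7.99 × 2.981 × 0.6645 = 15.83 mg/L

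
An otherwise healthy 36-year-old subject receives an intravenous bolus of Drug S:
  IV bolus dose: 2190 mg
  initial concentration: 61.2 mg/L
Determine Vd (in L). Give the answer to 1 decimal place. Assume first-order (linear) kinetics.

Vd = Dose / C₀ = 2190 / 61.2 = 35.78 L

35.8 L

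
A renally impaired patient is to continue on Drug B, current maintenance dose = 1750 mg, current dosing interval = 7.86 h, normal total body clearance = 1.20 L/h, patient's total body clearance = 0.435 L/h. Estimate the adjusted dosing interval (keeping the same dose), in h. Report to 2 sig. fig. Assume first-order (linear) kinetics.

To keep the same average steady-state level, dosing rate must scale with clearance.
CL ratio = 0.435 / 1.20 = 0.3625
New interval (same dose) = 7.86 / 0.3625 = 21.68 h

22 h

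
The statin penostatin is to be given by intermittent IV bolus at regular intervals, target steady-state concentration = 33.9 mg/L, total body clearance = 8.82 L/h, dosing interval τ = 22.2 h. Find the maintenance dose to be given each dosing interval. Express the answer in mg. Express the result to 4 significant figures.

At steady state, Dose/τ = Css × CL.
Dose = Css × CL × τ = 33.9 × 8.820 × 22.2 = 6638 mg

6638 mg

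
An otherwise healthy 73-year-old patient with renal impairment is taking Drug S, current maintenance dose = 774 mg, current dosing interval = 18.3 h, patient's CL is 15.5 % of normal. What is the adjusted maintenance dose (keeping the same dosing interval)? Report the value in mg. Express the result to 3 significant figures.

120 mg

To keep the same average steady-state level, dosing rate must scale with clearance.
CL ratio = 15.5 / 100 = 0.1550
New dose (same interval) = 774 × 0.1550 = 120.0 mg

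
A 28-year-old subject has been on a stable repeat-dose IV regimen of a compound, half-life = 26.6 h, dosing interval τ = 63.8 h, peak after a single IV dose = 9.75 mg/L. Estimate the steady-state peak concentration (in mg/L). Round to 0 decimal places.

12 mg/L

k = ln2 / t½ = 0.693147 / 26.6 = 0.02606 h⁻¹
e^(−kτ) = e^(−0.02606 × 63.8) = 0.1896
Accumulation ratio R = 1 / (1 − e^(−kτ)) = 1 / (1 − 0.1896) = 1.234
Steady-state peak = C₀ × R = 9.75 × 1.234 = 12.03 mg/L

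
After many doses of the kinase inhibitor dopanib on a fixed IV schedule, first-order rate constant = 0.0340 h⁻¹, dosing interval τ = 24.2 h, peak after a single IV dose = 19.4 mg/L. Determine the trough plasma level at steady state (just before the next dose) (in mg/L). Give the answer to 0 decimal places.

15 mg/L

e^(−kτ) = e^(−0.03400 × 24.2) = 0.4392
Accumulation ratio R = 1 / (1 − e^(−kτ)) = 1 / (1 − 0.4392) = 1.783
Steady-state trough = C₀ × R × e^(−kτ) = 19.4 × 1.783 × 0.4392 = 15.19 mg/L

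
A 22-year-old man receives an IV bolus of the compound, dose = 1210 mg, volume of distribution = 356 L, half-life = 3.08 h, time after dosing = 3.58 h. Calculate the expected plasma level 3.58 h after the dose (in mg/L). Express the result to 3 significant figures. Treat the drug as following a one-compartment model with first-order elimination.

1.52 mg/L

C₀ = Dose / Vd = 1210 / 356 = 3.399 mg/L
k = ln2 / t½ = 0.693147 / 3.08 = 0.2250 h⁻¹
C = C₀ · e^(−k·t) = 3.399 × e^(−0.2250 × 3.58)
  = 3.399 × 0.4469 = 1.519 mg/L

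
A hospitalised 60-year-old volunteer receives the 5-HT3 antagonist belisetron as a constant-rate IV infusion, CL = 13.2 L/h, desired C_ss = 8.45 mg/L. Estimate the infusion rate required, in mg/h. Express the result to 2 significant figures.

At steady state, infusion rate R₀ = Css × CL = 8.45 × 13.20 = 111.5 mg/h

110 mg/h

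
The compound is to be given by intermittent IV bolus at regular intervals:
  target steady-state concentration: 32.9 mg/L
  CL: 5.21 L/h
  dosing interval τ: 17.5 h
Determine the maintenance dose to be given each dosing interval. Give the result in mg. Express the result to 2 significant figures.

3000 mg

At steady state, Dose/τ = Css × CL.
Dose = Css × CL × τ = 32.9 × 5.210 × 17.5 = 3000 mg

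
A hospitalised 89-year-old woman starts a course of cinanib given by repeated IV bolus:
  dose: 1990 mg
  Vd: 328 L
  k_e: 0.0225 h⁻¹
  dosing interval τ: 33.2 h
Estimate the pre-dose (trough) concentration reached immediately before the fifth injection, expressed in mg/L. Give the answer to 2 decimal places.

C₀ per dose = Dose / Vd = 1990 / 328 = 6.067 mg/L
Fraction remaining after one interval: r = e^(−kτ) = e^(−0.02250 × 33.2) = 0.4738
Before dose 5, 4 doses have been given (aged 1τ, 2τ, 3τ, 4τ).
C_trough = C₀ × (r + r² + … + r^4) = C₀ × r(1−r^4)/(1−r)
        = 6.067 × 0.4738 × (1 − 0.05039) / (1 − 0.4738) = 5.188 mg/L

5.19 mg/L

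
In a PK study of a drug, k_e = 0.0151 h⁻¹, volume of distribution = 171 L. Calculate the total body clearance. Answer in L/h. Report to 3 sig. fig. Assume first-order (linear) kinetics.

CL = k × Vd = 0.0151 × 171 = 2.582 L/h

2.58 L/h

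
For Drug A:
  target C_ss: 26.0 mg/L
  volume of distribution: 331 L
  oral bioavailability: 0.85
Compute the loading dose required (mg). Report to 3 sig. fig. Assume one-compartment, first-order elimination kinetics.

LD = Css × Vd / F = 26.0 × 331 / 0.85 = 10120 mg

10100 mg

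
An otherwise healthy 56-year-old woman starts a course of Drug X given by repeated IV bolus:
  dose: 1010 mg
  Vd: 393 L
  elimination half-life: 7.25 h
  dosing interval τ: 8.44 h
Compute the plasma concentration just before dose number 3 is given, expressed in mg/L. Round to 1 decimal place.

C₀ per dose = Dose / Vd = 1010 / 393 = 2.570 mg/L
k = ln2 / t½ = 0.693147 / 7.25 = 0.09561 h⁻¹
Fraction remaining after one interval: r = e^(−kτ) = e^(−0.09561 × 8.44) = 0.4462
Before dose 3, 2 doses have been given (aged 1τ, 2τ).
C_trough = C₀ × (r + r²) = 2.570 × (0.4462 + 0.1991) = 1.658 mg/L

1.7 mg/L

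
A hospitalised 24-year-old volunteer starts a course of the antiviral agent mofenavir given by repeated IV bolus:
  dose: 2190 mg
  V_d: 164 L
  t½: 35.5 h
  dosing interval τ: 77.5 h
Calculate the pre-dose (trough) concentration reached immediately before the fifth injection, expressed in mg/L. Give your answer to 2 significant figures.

3.8 mg/L

C₀ per dose = Dose / Vd = 2190 / 164 = 13.35 mg/L
k = ln2 / t½ = 0.693147 / 35.5 = 0.01953 h⁻¹
Fraction remaining after one interval: r = e^(−kτ) = e^(−0.01953 × 77.5) = 0.2201
Before dose 5, 4 doses have been given (aged 1τ, 2τ, 3τ, 4τ).
C_trough = C₀ × (r + r² + … + r^4) = C₀ × r(1−r^4)/(1−r)
        = 13.35 × 0.2201 × (1 − 0.002347) / (1 − 0.2201) = 3.759 mg/L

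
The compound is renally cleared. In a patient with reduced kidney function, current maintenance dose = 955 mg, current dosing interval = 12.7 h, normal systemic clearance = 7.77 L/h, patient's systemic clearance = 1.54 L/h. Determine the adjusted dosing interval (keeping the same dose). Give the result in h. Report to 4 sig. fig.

64.08 h

To keep the same average steady-state level, dosing rate must scale with clearance.
CL ratio = 1.54 / 7.77 = 0.1982
New interval (same dose) = 12.7 / 0.1982 = 64.08 h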